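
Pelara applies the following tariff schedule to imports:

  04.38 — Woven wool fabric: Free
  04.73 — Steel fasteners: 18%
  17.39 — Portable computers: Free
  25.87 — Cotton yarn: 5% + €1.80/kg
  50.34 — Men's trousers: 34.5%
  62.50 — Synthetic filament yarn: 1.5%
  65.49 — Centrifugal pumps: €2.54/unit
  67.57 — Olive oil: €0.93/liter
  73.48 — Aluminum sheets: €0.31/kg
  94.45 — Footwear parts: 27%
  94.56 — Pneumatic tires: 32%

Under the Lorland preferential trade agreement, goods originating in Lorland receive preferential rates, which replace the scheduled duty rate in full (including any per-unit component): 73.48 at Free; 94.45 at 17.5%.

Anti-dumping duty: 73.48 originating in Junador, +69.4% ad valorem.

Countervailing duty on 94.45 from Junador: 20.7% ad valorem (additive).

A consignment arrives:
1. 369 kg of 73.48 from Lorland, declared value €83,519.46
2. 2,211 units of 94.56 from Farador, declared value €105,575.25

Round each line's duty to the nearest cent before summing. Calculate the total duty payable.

Line 1 (73.48, Lorland, 369 kg, €83,519.46):
Base rate for 73.48 is €0.31/kg.
Origin Lorland qualifies under the Pelara–Lorland agreement and 73.48 is covered: preferential rate Free applies instead.
The additional-duty order on 73.48 targets Junador, not Lorland; it does not apply.
Duty = €83,519.46 × 0% = €0.00.
Line 2 (94.56, Farador, 2,211 units, €105,575.25):
Base rate for 94.56 is 32%.
Duty = €105,575.25 × 32% = €33,784.08.
Total = €0.00 + €33,784.08 = €33,784.08.

€33,784.08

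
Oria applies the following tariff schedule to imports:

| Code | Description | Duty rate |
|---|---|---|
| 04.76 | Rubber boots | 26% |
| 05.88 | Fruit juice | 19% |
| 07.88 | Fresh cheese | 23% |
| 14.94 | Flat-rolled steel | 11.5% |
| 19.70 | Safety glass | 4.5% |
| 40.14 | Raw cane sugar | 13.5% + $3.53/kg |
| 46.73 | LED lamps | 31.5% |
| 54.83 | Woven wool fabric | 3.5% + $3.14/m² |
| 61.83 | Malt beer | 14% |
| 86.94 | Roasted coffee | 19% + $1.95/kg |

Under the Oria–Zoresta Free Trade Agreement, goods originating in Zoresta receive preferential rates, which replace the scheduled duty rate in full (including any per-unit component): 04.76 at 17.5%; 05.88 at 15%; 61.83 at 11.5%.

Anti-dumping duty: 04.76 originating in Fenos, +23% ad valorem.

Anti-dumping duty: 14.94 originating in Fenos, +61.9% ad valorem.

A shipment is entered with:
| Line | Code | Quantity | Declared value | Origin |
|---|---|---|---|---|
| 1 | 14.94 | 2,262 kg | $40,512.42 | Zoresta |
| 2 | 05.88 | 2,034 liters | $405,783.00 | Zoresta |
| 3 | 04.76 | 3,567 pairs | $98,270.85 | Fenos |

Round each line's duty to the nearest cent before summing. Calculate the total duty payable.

$113,679.10

Line 1 (14.94, Zoresta, 2,262 kg, $40,512.42):
Base rate for 14.94 is 11.5%.
Origin Zoresta is the FTA partner but 14.94 is not on the preference list; base rate stands.
The additional-duty order on 14.94 targets Fenos, not Zoresta; it does not apply.
Duty = $40,512.42 × 11.5% = $4,658.93.
Line 2 (05.88, Zoresta, 2,034 liters, $405,783.00):
Base rate for 05.88 is 19%.
Origin Zoresta qualifies under the Oria–Zoresta agreement and 05.88 is covered: preferential rate 15% applies instead.
Duty = $405,783.00 × 15% = $60,867.45.
Line 3 (04.76, Fenos, 3,567 pairs, $98,270.85):
Base rate for 04.76 is 26%.
04.76 has an FTA preferential rate, but origin Fenos is not Zoresta; base rate stands.
Additional duty on 04.76 from Fenos: +23%. Applied ad valorem rate: 26% + 23% = 49%.
Duty = $98,270.85 × 49% = $48,152.72.
Total = $4,658.93 + $60,867.45 + $48,152.72 = $113,679.10.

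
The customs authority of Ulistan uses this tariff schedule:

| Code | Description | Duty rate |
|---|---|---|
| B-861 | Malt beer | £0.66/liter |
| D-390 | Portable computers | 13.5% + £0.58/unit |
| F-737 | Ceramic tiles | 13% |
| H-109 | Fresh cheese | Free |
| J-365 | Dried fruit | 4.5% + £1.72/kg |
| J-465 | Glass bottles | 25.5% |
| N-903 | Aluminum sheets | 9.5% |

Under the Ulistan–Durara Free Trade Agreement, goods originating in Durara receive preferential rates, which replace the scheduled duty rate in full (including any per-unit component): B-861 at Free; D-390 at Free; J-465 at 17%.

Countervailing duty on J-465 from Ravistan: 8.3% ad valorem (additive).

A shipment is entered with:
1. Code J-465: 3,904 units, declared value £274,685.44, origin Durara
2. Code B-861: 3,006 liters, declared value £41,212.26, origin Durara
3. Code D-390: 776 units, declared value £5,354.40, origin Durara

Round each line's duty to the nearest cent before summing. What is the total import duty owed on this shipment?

£46,696.52

Line 1 (J-465, Durara, 3,904 units, £274,685.44):
Base rate for J-465 is 25.5%.
Origin Durara qualifies under the Ulistan–Durara agreement and J-465 is covered: preferential rate 17% applies instead.
The additional-duty order on J-465 targets Ravistan, not Durara; it does not apply.
Duty = £274,685.44 × 17% = £46,696.52.
Line 2 (B-861, Durara, 3,006 liters, £41,212.26):
Base rate for B-861 is £0.66/liter.
Origin Durara qualifies under the Ulistan–Durara agreement and B-861 is covered: preferential rate Free applies instead.
Duty = £41,212.26 × 0% = £0.00.
Line 3 (D-390, Durara, 776 units, £5,354.40):
Base rate for D-390 is 13.5% + £0.58/unit.
Origin Durara qualifies under the Ulistan–Durara agreement and D-390 is covered: preferential rate Free applies instead.
Duty = £5,354.40 × 0% = £0.00.
Total = £46,696.52 + £0.00 + £0.00 = £46,696.52.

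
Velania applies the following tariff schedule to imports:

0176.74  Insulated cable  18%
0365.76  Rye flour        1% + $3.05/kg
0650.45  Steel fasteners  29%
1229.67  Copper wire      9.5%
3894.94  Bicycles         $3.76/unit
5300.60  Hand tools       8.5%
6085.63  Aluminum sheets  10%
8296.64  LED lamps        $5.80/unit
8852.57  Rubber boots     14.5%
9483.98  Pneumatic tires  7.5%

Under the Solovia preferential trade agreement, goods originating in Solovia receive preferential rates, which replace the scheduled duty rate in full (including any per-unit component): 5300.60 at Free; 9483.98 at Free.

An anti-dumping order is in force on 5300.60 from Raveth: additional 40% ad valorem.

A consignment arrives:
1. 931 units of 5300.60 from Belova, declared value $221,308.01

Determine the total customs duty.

$18,811.18

Line 1 (5300.60, Belova, 931 units, $221,308.01):
Base rate for 5300.60 is 8.5%.
5300.60 has an FTA preferential rate, but origin Belova is not Solovia; base rate stands.
The additional-duty order on 5300.60 targets Raveth, not Belova; it does not apply.
Duty = $221,308.01 × 8.5% = $18,811.18.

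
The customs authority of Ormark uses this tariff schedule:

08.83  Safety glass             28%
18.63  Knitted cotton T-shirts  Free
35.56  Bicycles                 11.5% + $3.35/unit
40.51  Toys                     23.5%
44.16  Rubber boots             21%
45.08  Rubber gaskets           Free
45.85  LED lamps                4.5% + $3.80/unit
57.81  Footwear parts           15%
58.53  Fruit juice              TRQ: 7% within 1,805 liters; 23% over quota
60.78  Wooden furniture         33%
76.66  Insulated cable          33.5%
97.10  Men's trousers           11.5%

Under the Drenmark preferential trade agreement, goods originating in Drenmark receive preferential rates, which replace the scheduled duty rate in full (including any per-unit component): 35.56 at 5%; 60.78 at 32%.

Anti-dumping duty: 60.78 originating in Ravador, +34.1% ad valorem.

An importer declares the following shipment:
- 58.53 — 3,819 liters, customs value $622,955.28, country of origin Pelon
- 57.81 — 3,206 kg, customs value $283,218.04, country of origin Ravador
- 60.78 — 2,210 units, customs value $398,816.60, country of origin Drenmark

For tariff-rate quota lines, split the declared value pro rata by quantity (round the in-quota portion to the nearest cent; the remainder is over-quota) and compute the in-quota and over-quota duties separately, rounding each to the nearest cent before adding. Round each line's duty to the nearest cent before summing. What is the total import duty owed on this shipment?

$266,274.68

Line 1 (58.53, Pelon, 3,819 liters, $622,955.28):
Code 58.53 is under a tariff-rate quota (threshold 1,805 liters). In-quota: 1,805 liters at 7%; over-quota: 2,014 liters at 23%.
Pro-rata value split: in-quota = $622,955.28 × 1,805/3,819 = $294,431.60; over-quota = $622,955.28 − $294,431.60 = $328,523.68.
In-quota duty = $294,431.60 × 7% = $20,610.21. Over-quota duty = $328,523.68 × 23% = $75,560.45.
Line duty = $20,610.21 + $75,560.45 = $96,170.66.
Line 2 (57.81, Ravador, 3,206 kg, $283,218.04):
Base rate for 57.81 is 15%.
Duty = $283,218.04 × 15% = $42,482.71.
Line 3 (60.78, Drenmark, 2,210 units, $398,816.60):
Base rate for 60.78 is 33%.
Origin Drenmark qualifies under the Ormark–Drenmark agreement and 60.78 is covered: preferential rate 32% applies instead.
The additional-duty order on 60.78 targets Ravador, not Drenmark; it does not apply.
Duty = $398,816.60 × 32% = $127,621.31.
Total = $96,170.66 + $42,482.71 + $127,621.31 = $266,274.68.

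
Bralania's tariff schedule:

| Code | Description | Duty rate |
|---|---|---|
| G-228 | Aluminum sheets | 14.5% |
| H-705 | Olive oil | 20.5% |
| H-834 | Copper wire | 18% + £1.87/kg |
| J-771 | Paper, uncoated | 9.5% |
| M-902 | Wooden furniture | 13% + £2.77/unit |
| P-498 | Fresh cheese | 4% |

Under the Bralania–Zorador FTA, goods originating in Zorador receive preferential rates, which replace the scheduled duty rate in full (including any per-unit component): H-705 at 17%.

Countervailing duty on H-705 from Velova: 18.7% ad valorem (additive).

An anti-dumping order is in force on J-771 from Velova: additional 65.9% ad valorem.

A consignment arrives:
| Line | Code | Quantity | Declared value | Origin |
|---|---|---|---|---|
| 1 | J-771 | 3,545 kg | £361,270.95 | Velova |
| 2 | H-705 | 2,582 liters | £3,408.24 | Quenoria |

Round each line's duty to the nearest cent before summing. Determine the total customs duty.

£273,096.99

Line 1 (J-771, Velova, 3,545 kg, £361,270.95):
Base rate for J-771 is 9.5%.
Additional duty on J-771 from Velova: +65.9%. Applied ad valorem rate: 9.5% + 65.9% = 75.4%.
Duty = £361,270.95 × 75.4% = £272,398.30.
Line 2 (H-705, Quenoria, 2,582 liters, £3,408.24):
Base rate for H-705 is 20.5%.
H-705 has an FTA preferential rate, but origin Quenoria is not Zorador; base rate stands.
The additional-duty order on H-705 targets Velova, not Quenoria; it does not apply.
Duty = £3,408.24 × 20.5% = £698.69.
Total = £272,398.30 + £698.69 = £273,096.99.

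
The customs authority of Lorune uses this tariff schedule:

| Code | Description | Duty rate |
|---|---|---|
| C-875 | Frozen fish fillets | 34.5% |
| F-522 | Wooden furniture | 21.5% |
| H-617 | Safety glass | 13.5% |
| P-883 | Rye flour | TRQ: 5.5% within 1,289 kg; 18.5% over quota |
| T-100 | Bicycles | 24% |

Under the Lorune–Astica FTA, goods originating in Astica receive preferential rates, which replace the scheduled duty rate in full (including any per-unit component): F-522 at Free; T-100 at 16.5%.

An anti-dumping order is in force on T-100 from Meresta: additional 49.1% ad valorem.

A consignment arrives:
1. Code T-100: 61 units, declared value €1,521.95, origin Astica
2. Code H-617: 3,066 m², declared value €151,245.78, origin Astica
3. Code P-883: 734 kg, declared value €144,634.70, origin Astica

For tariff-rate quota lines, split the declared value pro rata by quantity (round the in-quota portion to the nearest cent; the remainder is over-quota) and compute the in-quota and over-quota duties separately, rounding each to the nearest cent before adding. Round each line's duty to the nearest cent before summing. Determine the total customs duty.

Line 1 (T-100, Astica, 61 units, €1,521.95):
Base rate for T-100 is 24%.
Origin Astica qualifies under the Lorune–Astica agreement and T-100 is covered: preferential rate 16.5% applies instead.
The additional-duty order on T-100 targets Meresta, not Astica; it does not apply.
Duty = €1,521.95 × 16.5% = €251.12.
Line 2 (H-617, Astica, 3,066 m², €151,245.78):
Base rate for H-617 is 13.5%.
Origin Astica is the FTA partner but H-617 is not on the preference list; base rate stands.
Duty = €151,245.78 × 13.5% = €20,418.18.
Line 3 (P-883, Astica, 734 kg, €144,634.70):
Code P-883 is under a tariff-rate quota (threshold 1,289 kg). Quantity 734 kg is within the quota, so the in-quota rate 5.5% applies to the full value.
Duty = €144,634.70 × 5.5% = €7,954.91.
Total = €251.12 + €20,418.18 + €7,954.91 = €28,624.21.

€28,624.21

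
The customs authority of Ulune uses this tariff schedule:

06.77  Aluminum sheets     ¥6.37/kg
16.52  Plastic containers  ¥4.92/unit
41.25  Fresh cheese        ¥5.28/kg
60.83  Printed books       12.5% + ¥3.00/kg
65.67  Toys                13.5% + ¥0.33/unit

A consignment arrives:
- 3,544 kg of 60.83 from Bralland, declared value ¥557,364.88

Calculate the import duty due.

¥80,302.61

Line 1 (60.83, Bralland, 3,544 kg, ¥557,364.88):
Base rate for 60.83 is 12.5% + ¥3.00/kg.
Duty = ¥557,364.88 × 12.5% + 3,544 × ¥3.00 = ¥80,302.61.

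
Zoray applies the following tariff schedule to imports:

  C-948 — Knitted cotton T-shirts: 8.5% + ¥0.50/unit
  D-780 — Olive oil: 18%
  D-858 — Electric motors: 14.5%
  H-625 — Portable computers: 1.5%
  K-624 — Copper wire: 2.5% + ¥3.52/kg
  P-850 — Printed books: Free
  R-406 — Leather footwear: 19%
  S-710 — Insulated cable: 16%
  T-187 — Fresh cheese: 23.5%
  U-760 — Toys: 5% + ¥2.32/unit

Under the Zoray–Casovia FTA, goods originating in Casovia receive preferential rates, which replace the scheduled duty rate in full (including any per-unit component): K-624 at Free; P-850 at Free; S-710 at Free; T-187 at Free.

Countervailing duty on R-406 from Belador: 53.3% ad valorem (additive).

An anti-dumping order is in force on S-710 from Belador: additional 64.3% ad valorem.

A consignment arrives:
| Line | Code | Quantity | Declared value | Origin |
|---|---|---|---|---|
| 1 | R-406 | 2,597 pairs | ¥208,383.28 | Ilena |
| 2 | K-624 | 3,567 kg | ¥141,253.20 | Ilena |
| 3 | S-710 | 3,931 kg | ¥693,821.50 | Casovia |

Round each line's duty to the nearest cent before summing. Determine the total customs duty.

¥55,679.99

Line 1 (R-406, Ilena, 2,597 pairs, ¥208,383.28):
Base rate for R-406 is 19%.
The additional-duty order on R-406 targets Belador, not Ilena; it does not apply.
Duty = ¥208,383.28 × 19% = ¥39,592.82.
Line 2 (K-624, Ilena, 3,567 kg, ¥141,253.20):
Base rate for K-624 is 2.5% + ¥3.52/kg.
K-624 has an FTA preferential rate, but origin Ilena is not Casovia; base rate stands.
Duty = ¥141,253.20 × 2.5% + 3,567 × ¥3.52 = ¥16,087.17.
Line 3 (S-710, Casovia, 3,931 kg, ¥693,821.50):
Base rate for S-710 is 16%.
Origin Casovia qualifies under the Zoray–Casovia agreement and S-710 is covered: preferential rate Free applies instead.
The additional-duty order on S-710 targets Belador, not Casovia; it does not apply.
Duty = ¥693,821.50 × 0% = ¥0.00.
Total = ¥39,592.82 + ¥16,087.17 + ¥0.00 = ¥55,679.99.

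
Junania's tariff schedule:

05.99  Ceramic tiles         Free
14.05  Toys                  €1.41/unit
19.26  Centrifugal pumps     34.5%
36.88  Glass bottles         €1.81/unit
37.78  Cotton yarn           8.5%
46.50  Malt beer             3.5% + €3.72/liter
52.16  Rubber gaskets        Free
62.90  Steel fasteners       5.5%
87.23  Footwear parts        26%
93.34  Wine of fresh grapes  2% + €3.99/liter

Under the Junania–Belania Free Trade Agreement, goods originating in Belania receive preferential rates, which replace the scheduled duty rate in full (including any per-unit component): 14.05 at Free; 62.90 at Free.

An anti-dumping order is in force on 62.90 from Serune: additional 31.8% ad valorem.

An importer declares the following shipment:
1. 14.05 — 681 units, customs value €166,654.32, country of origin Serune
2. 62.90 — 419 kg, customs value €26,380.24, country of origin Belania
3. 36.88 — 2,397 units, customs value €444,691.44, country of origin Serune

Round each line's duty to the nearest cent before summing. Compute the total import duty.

€5,298.78

Line 1 (14.05, Serune, 681 units, €166,654.32):
Base rate for 14.05 is €1.41/unit.
14.05 has an FTA preferential rate, but origin Serune is not Belania; base rate stands.
Duty = 681 × €1.41 = €960.21.
Line 2 (62.90, Belania, 419 kg, €26,380.24):
Base rate for 62.90 is 5.5%.
Origin Belania qualifies under the Junania–Belania agreement and 62.90 is covered: preferential rate Free applies instead.
The additional-duty order on 62.90 targets Serune, not Belania; it does not apply.
Duty = €26,380.24 × 0% = €0.00.
Line 3 (36.88, Serune, 2,397 units, €444,691.44):
Base rate for 36.88 is €1.81/unit.
Duty = 2,397 × €1.81 = €4,338.57.
Total = €960.21 + €0.00 + €4,338.57 = €5,298.78.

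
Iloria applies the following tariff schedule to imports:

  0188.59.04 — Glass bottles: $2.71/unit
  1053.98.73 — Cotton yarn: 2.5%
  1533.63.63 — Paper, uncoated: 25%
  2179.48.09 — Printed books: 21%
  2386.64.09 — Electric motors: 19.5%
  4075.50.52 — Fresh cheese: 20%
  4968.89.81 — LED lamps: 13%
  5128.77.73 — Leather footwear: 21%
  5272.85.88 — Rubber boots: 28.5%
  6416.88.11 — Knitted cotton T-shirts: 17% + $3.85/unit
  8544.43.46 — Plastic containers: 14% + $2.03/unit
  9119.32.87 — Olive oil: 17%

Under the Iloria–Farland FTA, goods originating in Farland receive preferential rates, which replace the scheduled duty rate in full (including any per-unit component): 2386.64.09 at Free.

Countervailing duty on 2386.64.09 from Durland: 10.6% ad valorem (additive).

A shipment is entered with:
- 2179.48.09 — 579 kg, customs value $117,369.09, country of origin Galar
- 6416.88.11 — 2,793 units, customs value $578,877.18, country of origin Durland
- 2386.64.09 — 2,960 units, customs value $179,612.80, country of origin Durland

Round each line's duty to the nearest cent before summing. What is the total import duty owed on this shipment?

Line 1 (2179.48.09, Galar, 579 kg, $117,369.09):
Base rate for 2179.48.09 is 21%.
Duty = $117,369.09 × 21% = $24,647.51.
Line 2 (6416.88.11, Durland, 2,793 units, $578,877.18):
Base rate for 6416.88.11 is 17% + $3.85/unit.
Duty = $578,877.18 × 17% + 2,793 × $3.85 = $109,162.17.
Line 3 (2386.64.09, Durland, 2,960 units, $179,612.80):
Base rate for 2386.64.09 is 19.5%.
2386.64.09 has an FTA preferential rate, but origin Durland is not Farland; base rate stands.
Additional duty on 2386.64.09 from Durland: +10.6%. Applied ad valorem rate: 19.5% + 10.6% = 30.1%.
Duty = $179,612.80 × 30.1% = $54,063.45.
Total = $24,647.51 + $109,162.17 + $54,063.45 = $187,873.13.

$187,873.13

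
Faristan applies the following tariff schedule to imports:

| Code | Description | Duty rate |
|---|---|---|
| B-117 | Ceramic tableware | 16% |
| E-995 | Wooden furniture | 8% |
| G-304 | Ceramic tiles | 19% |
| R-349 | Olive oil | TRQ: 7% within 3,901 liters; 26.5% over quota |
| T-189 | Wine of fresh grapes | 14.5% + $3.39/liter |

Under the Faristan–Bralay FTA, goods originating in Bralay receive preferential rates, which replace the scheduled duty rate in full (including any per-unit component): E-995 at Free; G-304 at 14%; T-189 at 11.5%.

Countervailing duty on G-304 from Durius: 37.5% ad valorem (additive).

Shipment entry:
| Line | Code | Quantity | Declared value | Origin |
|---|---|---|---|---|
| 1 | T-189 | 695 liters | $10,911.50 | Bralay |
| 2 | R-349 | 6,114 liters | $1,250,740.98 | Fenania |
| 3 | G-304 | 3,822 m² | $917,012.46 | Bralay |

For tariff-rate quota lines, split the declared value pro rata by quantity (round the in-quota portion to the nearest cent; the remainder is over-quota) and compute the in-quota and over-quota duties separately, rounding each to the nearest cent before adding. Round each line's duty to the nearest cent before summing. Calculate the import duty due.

Line 1 (T-189, Bralay, 695 liters, $10,911.50):
Base rate for T-189 is 14.5% + $3.39/liter.
Origin Bralay qualifies under the Faristan–Bralay agreement and T-189 is covered: preferential rate 11.5% applies instead.
Duty = $10,911.50 × 11.5% = $1,254.82.
Line 2 (R-349, Fenania, 6,114 liters, $1,250,740.98):
Code R-349 is under a tariff-rate quota (threshold 3,901 liters). In-quota: 3,901 liters at 7%; over-quota: 2,213 liters at 26.5%.
Pro-rata value split: in-quota = $1,250,740.98 × 3,901/6,114 = $798,027.57; over-quota = $1,250,740.98 − $798,027.57 = $452,713.41.
In-quota duty = $798,027.57 × 7% = $55,861.93. Over-quota duty = $452,713.41 × 26.5% = $119,969.05.
Line duty = $55,861.93 + $119,969.05 = $175,830.98.
Line 3 (G-304, Bralay, 3,822 m², $917,012.46):
Base rate for G-304 is 19%.
Origin Bralay qualifies under the Faristan–Bralay agreement and G-304 is covered: preferential rate 14% applies instead.
The additional-duty order on G-304 targets Durius, not Bralay; it does not apply.
Duty = $917,012.46 × 14% = $128,381.74.
Total = $1,254.82 + $175,830.98 + $128,381.74 = $305,467.54.

$305,467.54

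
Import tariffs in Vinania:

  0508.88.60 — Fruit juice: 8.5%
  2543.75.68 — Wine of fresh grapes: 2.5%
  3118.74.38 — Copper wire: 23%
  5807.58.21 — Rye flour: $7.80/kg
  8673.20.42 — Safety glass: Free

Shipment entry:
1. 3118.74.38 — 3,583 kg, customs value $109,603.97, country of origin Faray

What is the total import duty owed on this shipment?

$25,208.91

Line 1 (3118.74.38, Faray, 3,583 kg, $109,603.97):
Base rate for 3118.74.38 is 23%.
Duty = $109,603.97 × 23% = $25,208.91.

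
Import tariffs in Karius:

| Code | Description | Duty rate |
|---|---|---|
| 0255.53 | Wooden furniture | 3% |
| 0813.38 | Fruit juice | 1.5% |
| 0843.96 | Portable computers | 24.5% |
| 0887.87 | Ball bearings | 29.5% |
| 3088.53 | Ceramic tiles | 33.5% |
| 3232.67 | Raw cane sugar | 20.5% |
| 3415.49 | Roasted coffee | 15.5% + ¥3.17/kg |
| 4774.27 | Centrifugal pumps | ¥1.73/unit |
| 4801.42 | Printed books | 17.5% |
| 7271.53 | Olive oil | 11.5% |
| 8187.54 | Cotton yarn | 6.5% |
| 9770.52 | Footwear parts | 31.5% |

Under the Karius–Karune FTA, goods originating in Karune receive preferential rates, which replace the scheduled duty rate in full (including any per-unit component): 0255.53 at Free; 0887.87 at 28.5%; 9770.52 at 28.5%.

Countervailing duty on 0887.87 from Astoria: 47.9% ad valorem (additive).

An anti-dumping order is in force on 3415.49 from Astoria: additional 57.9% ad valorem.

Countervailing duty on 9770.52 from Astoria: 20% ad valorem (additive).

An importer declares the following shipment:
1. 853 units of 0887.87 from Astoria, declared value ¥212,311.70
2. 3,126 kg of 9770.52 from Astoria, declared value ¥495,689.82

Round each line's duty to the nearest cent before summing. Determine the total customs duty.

Line 1 (0887.87, Astoria, 853 units, ¥212,311.70):
Base rate for 0887.87 is 29.5%.
0887.87 has an FTA preferential rate, but origin Astoria is not Karune; base rate stands.
Additional duty on 0887.87 from Astoria: +47.9%. Applied ad valorem rate: 29.5% + 47.9% = 77.4%.
Duty = ¥212,311.70 × 77.4% = ¥164,329.26.
Line 2 (9770.52, Astoria, 3,126 kg, ¥495,689.82):
Base rate for 9770.52 is 31.5%.
9770.52 has an FTA preferential rate, but origin Astoria is not Karune; base rate stands.
Additional duty on 9770.52 from Astoria: +20%. Applied ad valorem rate: 31.5% + 20% = 51.5%.
Duty = ¥495,689.82 × 51.5% = ¥255,280.26.
Total = ¥164,329.26 + ¥255,280.26 = ¥419,609.52.

¥419,609.52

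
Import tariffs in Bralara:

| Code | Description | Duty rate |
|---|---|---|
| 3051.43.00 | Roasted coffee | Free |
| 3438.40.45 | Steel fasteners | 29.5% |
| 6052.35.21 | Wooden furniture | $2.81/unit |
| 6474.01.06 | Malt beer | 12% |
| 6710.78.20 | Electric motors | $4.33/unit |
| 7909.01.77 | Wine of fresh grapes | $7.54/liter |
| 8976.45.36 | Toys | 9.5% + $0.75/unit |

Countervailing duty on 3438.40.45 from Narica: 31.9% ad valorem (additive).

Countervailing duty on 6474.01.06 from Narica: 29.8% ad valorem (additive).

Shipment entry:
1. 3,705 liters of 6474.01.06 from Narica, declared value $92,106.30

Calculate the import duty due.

$38,500.43

Line 1 (6474.01.06, Narica, 3,705 liters, $92,106.30):
Base rate for 6474.01.06 is 12%.
Additional duty on 6474.01.06 from Narica: +29.8%. Applied ad valorem rate: 12% + 29.8% = 41.8%.
Duty = $92,106.30 × 41.8% = $38,500.43.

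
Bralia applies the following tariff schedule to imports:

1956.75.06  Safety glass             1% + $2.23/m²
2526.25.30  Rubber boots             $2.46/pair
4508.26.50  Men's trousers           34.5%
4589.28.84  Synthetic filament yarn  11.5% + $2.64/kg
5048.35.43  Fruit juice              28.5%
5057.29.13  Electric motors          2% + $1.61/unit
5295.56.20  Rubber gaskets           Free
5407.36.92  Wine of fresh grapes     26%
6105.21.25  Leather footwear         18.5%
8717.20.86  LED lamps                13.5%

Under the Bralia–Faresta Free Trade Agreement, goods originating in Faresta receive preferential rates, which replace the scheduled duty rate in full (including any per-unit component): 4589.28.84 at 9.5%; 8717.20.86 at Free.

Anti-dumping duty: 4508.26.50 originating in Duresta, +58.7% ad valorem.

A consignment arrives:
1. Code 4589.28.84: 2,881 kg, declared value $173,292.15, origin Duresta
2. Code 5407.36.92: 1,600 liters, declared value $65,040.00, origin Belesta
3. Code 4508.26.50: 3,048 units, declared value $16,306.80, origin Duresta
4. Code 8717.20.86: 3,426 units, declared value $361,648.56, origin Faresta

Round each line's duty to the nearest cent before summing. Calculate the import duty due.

$59,642.78

Line 1 (4589.28.84, Duresta, 2,881 kg, $173,292.15):
Base rate for 4589.28.84 is 11.5% + $2.64/kg.
4589.28.84 has an FTA preferential rate, but origin Duresta is not Faresta; base rate stands.
Duty = $173,292.15 × 11.5% + 2,881 × $2.64 = $27,534.44.
Line 2 (5407.36.92, Belesta, 1,600 liters, $65,040.00):
Base rate for 5407.36.92 is 26%.
Duty = $65,040.00 × 26% = $16,910.40.
Line 3 (4508.26.50, Duresta, 3,048 units, $16,306.80):
Base rate for 4508.26.50 is 34.5%.
Additional duty on 4508.26.50 from Duresta: +58.7%. Applied ad valorem rate: 34.5% + 58.7% = 93.2%.
Duty = $16,306.80 × 93.2% = $15,197.94.
Line 4 (8717.20.86, Faresta, 3,426 units, $361,648.56):
Base rate for 8717.20.86 is 13.5%.
Origin Faresta qualifies under the Bralia–Faresta agreement and 8717.20.86 is covered: preferential rate Free applies instead.
Duty = $361,648.56 × 0% = $0.00.
Total = $27,534.44 + $16,910.40 + $15,197.94 + $0.00 = $59,642.78.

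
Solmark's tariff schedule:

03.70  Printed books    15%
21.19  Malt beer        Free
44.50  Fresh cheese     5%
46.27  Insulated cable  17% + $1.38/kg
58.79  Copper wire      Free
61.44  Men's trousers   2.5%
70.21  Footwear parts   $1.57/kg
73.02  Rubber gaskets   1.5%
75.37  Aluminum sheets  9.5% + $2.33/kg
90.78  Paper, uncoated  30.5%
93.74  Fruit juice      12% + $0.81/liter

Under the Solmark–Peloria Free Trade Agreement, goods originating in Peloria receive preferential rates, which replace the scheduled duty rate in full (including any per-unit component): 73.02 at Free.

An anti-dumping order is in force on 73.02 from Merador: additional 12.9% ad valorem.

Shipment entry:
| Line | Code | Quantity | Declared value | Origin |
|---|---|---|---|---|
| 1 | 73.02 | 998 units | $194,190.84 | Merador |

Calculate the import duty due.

$27,963.48

Line 1 (73.02, Merador, 998 units, $194,190.84):
Base rate for 73.02 is 1.5%.
73.02 has an FTA preferential rate, but origin Merador is not Peloria; base rate stands.
Additional duty on 73.02 from Merador: +12.9%. Applied ad valorem rate: 1.5% + 12.9% = 14.4%.
Duty = $194,190.84 × 14.4% = $27,963.48.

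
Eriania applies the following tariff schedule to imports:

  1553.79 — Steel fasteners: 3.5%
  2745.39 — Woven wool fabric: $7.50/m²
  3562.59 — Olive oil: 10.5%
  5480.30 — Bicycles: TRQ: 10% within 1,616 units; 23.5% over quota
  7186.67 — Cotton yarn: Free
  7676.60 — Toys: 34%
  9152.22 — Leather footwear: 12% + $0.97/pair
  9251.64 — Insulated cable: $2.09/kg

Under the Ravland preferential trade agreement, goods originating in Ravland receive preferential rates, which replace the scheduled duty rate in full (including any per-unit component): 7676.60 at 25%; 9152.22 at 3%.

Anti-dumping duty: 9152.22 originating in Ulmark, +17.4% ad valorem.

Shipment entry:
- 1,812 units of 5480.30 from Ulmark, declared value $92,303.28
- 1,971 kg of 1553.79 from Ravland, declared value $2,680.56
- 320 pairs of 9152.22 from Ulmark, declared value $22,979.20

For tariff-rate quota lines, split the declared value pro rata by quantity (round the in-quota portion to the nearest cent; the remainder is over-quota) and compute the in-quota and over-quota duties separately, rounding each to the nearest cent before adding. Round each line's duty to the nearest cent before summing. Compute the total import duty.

Line 1 (5480.30, Ulmark, 1,812 units, $92,303.28):
Code 5480.30 is under a tariff-rate quota (threshold 1,616 units). In-quota: 1,616 units at 10%; over-quota: 196 units at 23.5%.
Pro-rata value split: in-quota = $92,303.28 × 1,616/1,812 = $82,319.04; over-quota = $92,303.28 − $82,319.04 = $9,984.24.
In-quota duty = $82,319.04 × 10% = $8,231.90. Over-quota duty = $9,984.24 × 23.5% = $2,346.30.
Line duty = $8,231.90 + $2,346.30 = $10,578.20.
Line 2 (1553.79, Ravland, 1,971 kg, $2,680.56):
Base rate for 1553.79 is 3.5%.
Origin Ravland is the FTA partner but 1553.79 is not on the preference list; base rate stands.
Duty = $2,680.56 × 3.5% = $93.82.
Line 3 (9152.22, Ulmark, 320 pairs, $22,979.20):
Base rate for 9152.22 is 12% + $0.97/pair.
9152.22 has an FTA preferential rate, but origin Ulmark is not Ravland; base rate stands.
Additional duty on 9152.22 from Ulmark: +17.4%. Applied ad valorem rate: 12% + 17.4% = 29.4%.
Duty = $22,979.20 × 29.4% + 320 × $0.97 = $7,066.28.
Total = $10,578.20 + $93.82 + $7,066.28 = $17,738.30.

$17,738.30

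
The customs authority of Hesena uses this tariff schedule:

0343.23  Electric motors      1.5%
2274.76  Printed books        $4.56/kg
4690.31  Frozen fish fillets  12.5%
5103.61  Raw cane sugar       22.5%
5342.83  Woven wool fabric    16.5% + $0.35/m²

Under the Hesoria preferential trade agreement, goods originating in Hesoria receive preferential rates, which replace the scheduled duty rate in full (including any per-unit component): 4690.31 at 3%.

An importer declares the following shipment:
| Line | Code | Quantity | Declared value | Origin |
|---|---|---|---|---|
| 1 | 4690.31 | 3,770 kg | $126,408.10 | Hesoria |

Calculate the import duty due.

Line 1 (4690.31, Hesoria, 3,770 kg, $126,408.10):
Base rate for 4690.31 is 12.5%.
Origin Hesoria qualifies under the Hesena–Hesoria agreement and 4690.31 is covered: preferential rate 3% applies instead.
Duty = $126,408.10 × 3% = $3,792.24.

$3,792.24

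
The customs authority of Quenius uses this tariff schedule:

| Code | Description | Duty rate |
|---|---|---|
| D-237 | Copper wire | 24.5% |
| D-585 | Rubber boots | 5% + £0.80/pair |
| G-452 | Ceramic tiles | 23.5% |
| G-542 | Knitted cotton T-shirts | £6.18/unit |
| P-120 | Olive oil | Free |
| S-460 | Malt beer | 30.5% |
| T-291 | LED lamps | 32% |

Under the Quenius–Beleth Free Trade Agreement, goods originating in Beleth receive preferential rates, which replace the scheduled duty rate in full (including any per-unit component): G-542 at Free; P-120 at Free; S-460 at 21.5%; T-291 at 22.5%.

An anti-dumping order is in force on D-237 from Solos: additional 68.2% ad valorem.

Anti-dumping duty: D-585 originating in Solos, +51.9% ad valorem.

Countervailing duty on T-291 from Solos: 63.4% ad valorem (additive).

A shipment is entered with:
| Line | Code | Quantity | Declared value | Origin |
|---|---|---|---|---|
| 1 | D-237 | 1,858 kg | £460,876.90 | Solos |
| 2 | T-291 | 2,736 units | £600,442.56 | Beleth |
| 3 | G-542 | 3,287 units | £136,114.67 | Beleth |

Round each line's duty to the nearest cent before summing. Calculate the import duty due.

Line 1 (D-237, Solos, 1,858 kg, £460,876.90):
Base rate for D-237 is 24.5%.
Additional duty on D-237 from Solos: +68.2%. Applied ad valorem rate: 24.5% + 68.2% = 92.7%.
Duty = £460,876.90 × 92.7% = £427,232.89.
Line 2 (T-291, Beleth, 2,736 units, £600,442.56):
Base rate for T-291 is 32%.
Origin Beleth qualifies under the Quenius–Beleth agreement and T-291 is covered: preferential rate 22.5% applies instead.
The additional-duty order on T-291 targets Solos, not Beleth; it does not apply.
Duty = £600,442.56 × 22.5% = £135,099.58.
Line 3 (G-542, Beleth, 3,287 units, £136,114.67):
Base rate for G-542 is £6.18/unit.
Origin Beleth qualifies under the Quenius–Beleth agreement and G-542 is covered: preferential rate Free applies instead.
Duty = £136,114.67 × 0% = £0.00.
Total = £427,232.89 + £135,099.58 + £0.00 = £562,332.47.

£562,332.47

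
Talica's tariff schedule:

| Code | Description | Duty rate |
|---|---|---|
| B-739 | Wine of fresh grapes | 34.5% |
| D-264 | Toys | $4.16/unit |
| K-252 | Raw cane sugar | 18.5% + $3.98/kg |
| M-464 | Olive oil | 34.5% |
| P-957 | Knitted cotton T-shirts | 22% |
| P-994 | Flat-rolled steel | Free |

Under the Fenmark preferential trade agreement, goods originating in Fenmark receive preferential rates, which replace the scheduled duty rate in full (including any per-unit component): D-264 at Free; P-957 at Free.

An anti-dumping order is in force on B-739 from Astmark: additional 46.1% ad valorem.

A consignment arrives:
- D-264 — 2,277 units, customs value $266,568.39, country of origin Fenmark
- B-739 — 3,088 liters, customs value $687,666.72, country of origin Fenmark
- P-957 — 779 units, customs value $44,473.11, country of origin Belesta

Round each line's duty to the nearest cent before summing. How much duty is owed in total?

$247,029.10

Line 1 (D-264, Fenmark, 2,277 units, $266,568.39):
Base rate for D-264 is $4.16/unit.
Origin Fenmark qualifies under the Talica–Fenmark agreement and D-264 is covered: preferential rate Free applies instead.
Duty = $266,568.39 × 0% = $0.00.
Line 2 (B-739, Fenmark, 3,088 liters, $687,666.72):
Base rate for B-739 is 34.5%.
Origin Fenmark is the FTA partner but B-739 is not on the preference list; base rate stands.
The additional-duty order on B-739 targets Astmark, not Fenmark; it does not apply.
Duty = $687,666.72 × 34.5% = $237,245.02.
Line 3 (P-957, Belesta, 779 units, $44,473.11):
Base rate for P-957 is 22%.
P-957 has an FTA preferential rate, but origin Belesta is not Fenmark; base rate stands.
Duty = $44,473.11 × 22% = $9,784.08.
Total = $0.00 + $237,245.02 + $9,784.08 = $247,029.10.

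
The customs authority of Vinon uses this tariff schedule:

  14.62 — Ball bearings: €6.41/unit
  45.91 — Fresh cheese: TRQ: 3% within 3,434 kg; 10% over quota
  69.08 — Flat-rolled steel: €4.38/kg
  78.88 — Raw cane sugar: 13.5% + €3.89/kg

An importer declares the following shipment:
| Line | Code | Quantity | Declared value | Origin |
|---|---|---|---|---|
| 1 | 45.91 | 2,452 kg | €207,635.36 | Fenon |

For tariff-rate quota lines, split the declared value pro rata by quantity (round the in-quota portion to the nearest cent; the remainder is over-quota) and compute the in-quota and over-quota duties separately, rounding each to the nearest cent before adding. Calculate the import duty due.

€6,229.06

Line 1 (45.91, Fenon, 2,452 kg, €207,635.36):
Code 45.91 is under a tariff-rate quota (threshold 3,434 kg). Quantity 2,452 kg is within the quota, so the in-quota rate 3% applies to the full value.
Duty = €207,635.36 × 3% = €6,229.06.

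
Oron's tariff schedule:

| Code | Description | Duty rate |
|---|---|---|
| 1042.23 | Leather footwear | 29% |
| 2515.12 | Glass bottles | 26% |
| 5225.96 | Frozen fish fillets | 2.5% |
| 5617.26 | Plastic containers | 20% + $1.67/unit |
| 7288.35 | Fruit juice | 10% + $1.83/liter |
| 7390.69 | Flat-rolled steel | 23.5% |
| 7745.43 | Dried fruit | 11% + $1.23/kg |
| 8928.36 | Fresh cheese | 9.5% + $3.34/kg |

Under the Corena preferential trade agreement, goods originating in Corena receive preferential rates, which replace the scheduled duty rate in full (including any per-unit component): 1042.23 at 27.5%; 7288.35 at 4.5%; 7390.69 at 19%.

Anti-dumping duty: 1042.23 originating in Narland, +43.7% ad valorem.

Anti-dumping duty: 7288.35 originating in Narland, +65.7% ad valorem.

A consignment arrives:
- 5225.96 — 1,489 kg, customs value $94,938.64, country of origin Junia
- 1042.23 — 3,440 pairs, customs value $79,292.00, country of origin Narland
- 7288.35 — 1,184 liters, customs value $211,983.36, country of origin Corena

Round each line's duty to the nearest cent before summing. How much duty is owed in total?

$69,558.00

Line 1 (5225.96, Junia, 1,489 kg, $94,938.64):
Base rate for 5225.96 is 2.5%.
Duty = $94,938.64 × 2.5% = $2,373.47.
Line 2 (1042.23, Narland, 3,440 pairs, $79,292.00):
Base rate for 1042.23 is 29%.
1042.23 has an FTA preferential rate, but origin Narland is not Corena; base rate stands.
Additional duty on 1042.23 from Narland: +43.7%. Applied ad valorem rate: 29% + 43.7% = 72.7%.
Duty = $79,292.00 × 72.7% = $57,645.28.
Line 3 (7288.35, Corena, 1,184 liters, $211,983.36):
Base rate for 7288.35 is 10% + $1.83/liter.
Origin Corena qualifies under the Oron–Corena agreement and 7288.35 is covered: preferential rate 4.5% applies instead.
The additional-duty order on 7288.35 targets Narland, not Corena; it does not apply.
Duty = $211,983.36 × 4.5% = $9,539.25.
Total = $2,373.47 + $57,645.28 + $9,539.25 = $69,558.00.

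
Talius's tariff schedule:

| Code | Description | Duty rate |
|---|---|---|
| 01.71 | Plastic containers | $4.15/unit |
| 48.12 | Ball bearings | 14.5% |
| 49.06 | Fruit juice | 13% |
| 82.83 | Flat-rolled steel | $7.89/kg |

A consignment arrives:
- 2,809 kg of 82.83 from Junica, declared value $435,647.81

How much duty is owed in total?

Line 1 (82.83, Junica, 2,809 kg, $435,647.81):
Base rate for 82.83 is $7.89/kg.
Duty = 2,809 × $7.89 = $22,163.01.

$22,163.01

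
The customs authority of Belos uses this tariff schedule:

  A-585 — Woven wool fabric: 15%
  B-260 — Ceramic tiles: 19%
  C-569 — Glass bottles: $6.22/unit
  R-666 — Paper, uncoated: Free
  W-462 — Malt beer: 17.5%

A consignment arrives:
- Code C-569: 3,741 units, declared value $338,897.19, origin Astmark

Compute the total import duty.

$23,269.02

Line 1 (C-569, Astmark, 3,741 units, $338,897.19):
Base rate for C-569 is $6.22/unit.
Duty = 3,741 × $6.22 = $23,269.02.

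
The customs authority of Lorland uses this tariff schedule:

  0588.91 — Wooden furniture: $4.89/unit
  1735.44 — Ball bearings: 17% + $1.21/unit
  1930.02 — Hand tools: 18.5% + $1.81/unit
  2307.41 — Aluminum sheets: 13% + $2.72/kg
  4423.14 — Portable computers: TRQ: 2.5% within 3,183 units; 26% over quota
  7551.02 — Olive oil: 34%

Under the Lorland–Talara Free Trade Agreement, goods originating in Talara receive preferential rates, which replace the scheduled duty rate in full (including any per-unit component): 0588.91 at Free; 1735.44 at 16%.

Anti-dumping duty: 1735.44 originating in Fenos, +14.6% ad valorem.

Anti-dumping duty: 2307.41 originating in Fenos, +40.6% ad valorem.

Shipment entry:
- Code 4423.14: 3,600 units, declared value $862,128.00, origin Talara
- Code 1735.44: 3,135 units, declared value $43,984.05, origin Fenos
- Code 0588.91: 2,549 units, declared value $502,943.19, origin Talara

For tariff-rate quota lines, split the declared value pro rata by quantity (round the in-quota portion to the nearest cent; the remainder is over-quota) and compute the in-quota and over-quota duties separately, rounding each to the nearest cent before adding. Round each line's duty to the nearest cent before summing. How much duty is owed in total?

$62,713.35

Line 1 (4423.14, Talara, 3,600 units, $862,128.00):
Code 4423.14 is under a tariff-rate quota (threshold 3,183 units). In-quota: 3,183 units at 2.5%; over-quota: 417 units at 26%.
Pro-rata value split: in-quota = $862,128.00 × 3,183/3,600 = $762,264.84; over-quota = $862,128.00 − $762,264.84 = $99,863.16.
In-quota duty = $762,264.84 × 2.5% = $19,056.62. Over-quota duty = $99,863.16 × 26% = $25,964.42.
Line duty = $19,056.62 + $25,964.42 = $45,021.04.
Line 2 (1735.44, Fenos, 3,135 units, $43,984.05):
Base rate for 1735.44 is 17% + $1.21/unit.
1735.44 has an FTA preferential rate, but origin Fenos is not Talara; base rate stands.
Additional duty on 1735.44 from Fenos: +14.6%. Applied ad valorem rate: 17% + 14.6% = 31.6%.
Duty = $43,984.05 × 31.6% + 3,135 × $1.21 = $17,692.31.
Line 3 (0588.91, Talara, 2,549 units, $502,943.19):
Base rate for 0588.91 is $4.89/unit.
Origin Talara qualifies under the Lorland–Talara agreement and 0588.91 is covered: preferential rate Free applies instead.
Duty = $502,943.19 × 0% = $0.00.
Total = $45,021.04 + $17,692.31 + $0.00 = $62,713.35.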